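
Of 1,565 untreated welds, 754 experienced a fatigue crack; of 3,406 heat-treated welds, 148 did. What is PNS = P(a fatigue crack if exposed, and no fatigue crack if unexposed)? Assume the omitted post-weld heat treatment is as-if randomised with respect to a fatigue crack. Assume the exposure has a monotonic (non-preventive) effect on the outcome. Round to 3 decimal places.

PNS ≈ 0.438

p₁ = P(outcome | exposed) = 754/1565 = 0.48179
p₀ = P(outcome | unexposed) = 148/3406 = 0.043453
Under exogeneity and monotonicity, PNS = p₁ − p₀.
PNS = 0.48179 − 0.043453 = 0.43834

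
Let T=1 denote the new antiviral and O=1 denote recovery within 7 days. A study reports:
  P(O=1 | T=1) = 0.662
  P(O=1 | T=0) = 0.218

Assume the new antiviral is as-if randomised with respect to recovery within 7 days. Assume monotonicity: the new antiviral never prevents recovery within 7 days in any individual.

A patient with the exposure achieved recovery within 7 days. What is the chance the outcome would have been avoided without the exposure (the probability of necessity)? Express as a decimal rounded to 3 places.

Let p₁ = 0.662, p₀ = 0.218.
Under exogeneity and monotonicity, PN = (p₁ − p₀) / p₁.
PN = (0.662 − 0.218) / 0.662 = 0.444 / 0.662 ≈ 0.6707

PN ≈ 0.671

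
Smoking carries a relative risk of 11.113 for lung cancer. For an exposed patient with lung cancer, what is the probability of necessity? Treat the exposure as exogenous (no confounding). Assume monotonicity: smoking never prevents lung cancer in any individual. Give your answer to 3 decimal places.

PN ≈ 0.910

Under exogeneity and monotonicity, PN = (RR − 1) / RR = 1 − 1/RR.
PN = (11.113 − 1) / 11.113 = 10.11 / 11.113 ≈ 0.9100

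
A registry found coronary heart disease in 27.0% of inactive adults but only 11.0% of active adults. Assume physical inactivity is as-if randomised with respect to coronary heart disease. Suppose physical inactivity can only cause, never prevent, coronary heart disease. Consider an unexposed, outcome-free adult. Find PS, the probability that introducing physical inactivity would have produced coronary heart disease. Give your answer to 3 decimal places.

p₁ = 0.27, p₀ = 0.11.
Under exogeneity and monotonicity, PS = (p₁ − p₀) / (1 − p₀).
PS = (0.27 − 0.11) / (1 − 0.11) = 0.16 / 0.89 ≈ 0.1798

PS ≈ 0.180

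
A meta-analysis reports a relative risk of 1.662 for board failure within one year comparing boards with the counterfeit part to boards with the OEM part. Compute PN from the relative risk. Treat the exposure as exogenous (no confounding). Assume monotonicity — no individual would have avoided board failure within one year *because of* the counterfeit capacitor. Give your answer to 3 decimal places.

Under exogeneity and monotonicity, PN = (RR − 1) / RR = 1 − 1/RR.
PN = (1.662 − 1) / 1.662 = 0.662 / 1.662 ≈ 0.3983

PN ≈ 0.398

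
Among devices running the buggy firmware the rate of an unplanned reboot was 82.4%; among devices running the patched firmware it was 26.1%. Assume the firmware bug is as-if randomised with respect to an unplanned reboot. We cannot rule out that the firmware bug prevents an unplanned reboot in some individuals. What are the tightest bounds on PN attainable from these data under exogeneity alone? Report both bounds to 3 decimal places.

0.683 ≤ PN ≤ 0.897

p₁ = 0.824, p₀ = 0.261.
Under exogeneity alone the bounds on PN are max{0,(p₁−p₀)/p₁} ≤ PN ≤ min{1,(1−p₀)/p₁}.
  lower = (p₁ − p₀)/p₁ = 0.563 / 0.824 ≈ 0.6833
  upper = min{1, (1 − p₀)/p₁} = 0.739 / 0.824 ≈ 0.8968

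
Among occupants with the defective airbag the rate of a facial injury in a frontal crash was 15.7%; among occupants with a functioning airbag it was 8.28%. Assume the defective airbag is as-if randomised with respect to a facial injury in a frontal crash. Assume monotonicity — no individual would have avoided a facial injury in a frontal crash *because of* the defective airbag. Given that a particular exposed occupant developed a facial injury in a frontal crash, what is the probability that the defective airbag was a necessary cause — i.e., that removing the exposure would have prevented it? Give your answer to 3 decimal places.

p₁ = 0.157, p₀ = 0.0828.
Under exogeneity and monotonicity, PN = (p₁ − p₀) / p₁.
PN = (0.157 − 0.0828) / 0.157 = 0.0742 / 0.157 ≈ 0.4726

PN ≈ 0.473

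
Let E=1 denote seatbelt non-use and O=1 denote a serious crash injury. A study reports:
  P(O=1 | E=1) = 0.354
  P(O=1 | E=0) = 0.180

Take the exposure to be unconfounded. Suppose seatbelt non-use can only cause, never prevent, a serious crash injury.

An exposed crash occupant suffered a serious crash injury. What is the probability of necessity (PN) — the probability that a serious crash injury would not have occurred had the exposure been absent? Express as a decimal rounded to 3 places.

PN ≈ 0.492

Let p₁ = 0.354, p₀ = 0.18.
Under exogeneity and monotonicity, PN = (p₁ − p₀) / p₁.
PN = (0.354 − 0.18) / 0.354 = 0.174 / 0.354 ≈ 0.4915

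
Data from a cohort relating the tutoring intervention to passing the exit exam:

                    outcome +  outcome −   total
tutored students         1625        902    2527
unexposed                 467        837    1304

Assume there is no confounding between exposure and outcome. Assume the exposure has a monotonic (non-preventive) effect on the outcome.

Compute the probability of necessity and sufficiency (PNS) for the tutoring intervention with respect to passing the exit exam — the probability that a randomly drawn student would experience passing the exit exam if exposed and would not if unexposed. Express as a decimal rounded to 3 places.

PNS ≈ 0.285

p₁ = P(outcome | exposed) = 1625/2527 = 0.64306
p₀ = P(outcome | unexposed) = 467/1304 = 0.35813
Under exogeneity and monotonicity, PNS = p₁ − p₀.
PNS = 0.64306 − 0.35813 = 0.28493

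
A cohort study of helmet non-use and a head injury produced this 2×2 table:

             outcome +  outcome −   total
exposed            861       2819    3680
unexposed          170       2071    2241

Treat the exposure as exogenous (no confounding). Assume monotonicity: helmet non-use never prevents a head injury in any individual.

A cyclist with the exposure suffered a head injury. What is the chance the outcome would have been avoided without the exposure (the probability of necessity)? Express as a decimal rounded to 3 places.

PN ≈ 0.676

p₁ = P(outcome | exposed) = 861/3680 = 0.23397
p₀ = P(outcome | unexposed) = 170/2241 = 0.075859
Under exogeneity and monotonicity, PN = (p₁ − p₀) / p₁.
PN = (0.23397 − 0.075859) / 0.23397 = 0.15811 / 0.23397 ≈ 0.6758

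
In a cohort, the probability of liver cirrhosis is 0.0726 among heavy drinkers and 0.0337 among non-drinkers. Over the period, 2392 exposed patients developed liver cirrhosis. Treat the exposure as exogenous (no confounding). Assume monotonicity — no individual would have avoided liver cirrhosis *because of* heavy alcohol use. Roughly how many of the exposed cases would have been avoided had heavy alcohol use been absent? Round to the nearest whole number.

Let p₁ = 0.0726, p₀ = 0.0337.
PN = (p₁ − p₀)/p₁ = (0.0726 − 0.0337) / 0.0726 ≈ 0.53581.
Attributable cases ≈ PN × (exposed cases) = 0.53581 × 2392 ≈ 1281.66.

about 1282 cases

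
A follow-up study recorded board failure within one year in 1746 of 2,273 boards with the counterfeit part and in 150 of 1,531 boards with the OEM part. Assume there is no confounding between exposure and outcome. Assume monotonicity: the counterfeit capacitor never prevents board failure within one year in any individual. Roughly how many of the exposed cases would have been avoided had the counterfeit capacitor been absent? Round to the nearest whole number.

about 1523 cases

p₁ = P(outcome | exposed) = 1746/2273 = 0.76815
p₀ = P(outcome | unexposed) = 150/1531 = 0.097975
PN = (p₁ − p₀)/p₁ = (0.76815 − 0.097975) / 0.76815 ≈ 0.87245.
Attributable cases ≈ PN × (exposed cases) = 0.87245 × 1746 ≈ 1523.30.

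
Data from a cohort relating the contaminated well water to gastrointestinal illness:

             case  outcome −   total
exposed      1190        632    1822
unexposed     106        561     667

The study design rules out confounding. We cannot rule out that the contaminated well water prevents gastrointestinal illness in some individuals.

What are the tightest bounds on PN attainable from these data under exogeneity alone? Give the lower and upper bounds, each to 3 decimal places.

0.757 ≤ PN ≤ 1.000

p₁ = P(outcome | exposed) = 1190/1822 = 0.65313
p₀ = P(outcome | unexposed) = 106/667 = 0.15892
Under exogeneity alone the bounds on PN are max{0,(p₁−p₀)/p₁} ≤ PN ≤ min{1,(1−p₀)/p₁}.
  lower = (p₁ − p₀)/p₁ = 0.49421 / 0.65313 ≈ 0.7567
  upper = min{1, (1 − p₀)/p₁} = 0.84108 / 0.65313 ≈ 1.2878 → capped at 1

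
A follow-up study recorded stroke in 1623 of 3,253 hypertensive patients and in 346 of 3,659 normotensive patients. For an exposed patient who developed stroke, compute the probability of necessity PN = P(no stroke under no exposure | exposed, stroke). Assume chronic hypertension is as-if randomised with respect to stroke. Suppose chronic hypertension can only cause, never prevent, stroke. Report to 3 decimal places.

PN ≈ 0.810

p₁ = P(outcome | exposed) = 1623/3253 = 0.49892
p₀ = P(outcome | unexposed) = 346/3659 = 0.094561
Under exogeneity and monotonicity, PN = (p₁ − p₀) / p₁.
PN = (0.49892 − 0.094561) / 0.49892 = 0.40436 / 0.49892 ≈ 0.8105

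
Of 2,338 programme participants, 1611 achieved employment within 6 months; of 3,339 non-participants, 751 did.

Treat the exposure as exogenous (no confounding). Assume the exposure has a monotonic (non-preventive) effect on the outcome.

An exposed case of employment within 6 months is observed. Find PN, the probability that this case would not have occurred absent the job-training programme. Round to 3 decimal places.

p₁ = P(outcome | exposed) = 1611/2338 = 0.68905
p₀ = P(outcome | unexposed) = 751/3339 = 0.22492
Under exogeneity and monotonicity, PN = (p₁ − p₀) / p₁.
PN = (0.68905 − 0.22492) / 0.68905 = 0.46413 / 0.68905 ≈ 0.6736

PN ≈ 0.674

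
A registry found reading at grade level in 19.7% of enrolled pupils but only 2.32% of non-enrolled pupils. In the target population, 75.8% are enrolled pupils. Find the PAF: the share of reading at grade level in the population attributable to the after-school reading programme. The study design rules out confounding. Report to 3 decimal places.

p₁ = 0.197, p₀ = 0.0232.
Overall risk P(Y=1) = π·p₁ + (1−π)·p₀ = 0.758×0.197 + 0.242×0.0232 = 0.15494.
Under exogeneity, PAF = [P(Y=1) − p₀] / P(Y=1).
PAF = (0.15494 − 0.0232) / 0.15494 ≈ 0.8503

PAF ≈ 0.850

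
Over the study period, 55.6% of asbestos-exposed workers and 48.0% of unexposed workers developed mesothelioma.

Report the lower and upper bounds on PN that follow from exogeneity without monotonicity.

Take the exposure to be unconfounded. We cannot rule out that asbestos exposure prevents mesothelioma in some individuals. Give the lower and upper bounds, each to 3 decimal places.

0.137 ≤ PN ≤ 0.935

p₁ = 0.556, p₀ = 0.48.
Under exogeneity alone the bounds on PN are max{0,(p₁−p₀)/p₁} ≤ PN ≤ min{1,(1−p₀)/p₁}.
  lower = (p₁ − p₀)/p₁ = 0.076 / 0.556 ≈ 0.1367
  upper = min{1, (1 − p₀)/p₁} = 0.52 / 0.556 ≈ 0.9353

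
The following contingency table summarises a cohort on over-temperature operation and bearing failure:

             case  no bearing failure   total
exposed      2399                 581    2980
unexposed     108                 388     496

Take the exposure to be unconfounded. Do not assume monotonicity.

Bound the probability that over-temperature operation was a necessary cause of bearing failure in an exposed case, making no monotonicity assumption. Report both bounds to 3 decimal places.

0.730 ≤ PN ≤ 0.972

p₁ = P(outcome | exposed) = 2399/2980 = 0.80503
p₀ = P(outcome | unexposed) = 108/496 = 0.21774
Under exogeneity alone the bounds on PN are max{0,(p₁−p₀)/p₁} ≤ PN ≤ min{1,(1−p₀)/p₁}.
  lower = (p₁ − p₀)/p₁ = 0.58729 / 0.80503 ≈ 0.7295
  upper = min{1, (1 − p₀)/p₁} = 0.78226 / 0.80503 ≈ 0.9717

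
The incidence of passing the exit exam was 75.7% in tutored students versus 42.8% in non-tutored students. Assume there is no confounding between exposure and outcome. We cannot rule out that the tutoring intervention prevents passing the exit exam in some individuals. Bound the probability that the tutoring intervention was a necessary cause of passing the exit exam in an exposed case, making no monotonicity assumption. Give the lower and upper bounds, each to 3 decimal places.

0.435 ≤ PN ≤ 0.756

p₁ = 0.757, p₀ = 0.428.
Under exogeneity alone the bounds on PN are max{0,(p₁−p₀)/p₁} ≤ PN ≤ min{1,(1−p₀)/p₁}.
  lower = (p₁ − p₀)/p₁ = 0.329 / 0.757 ≈ 0.4346
  upper = min{1, (1 − p₀)/p₁} = 0.572 / 0.757 ≈ 0.7556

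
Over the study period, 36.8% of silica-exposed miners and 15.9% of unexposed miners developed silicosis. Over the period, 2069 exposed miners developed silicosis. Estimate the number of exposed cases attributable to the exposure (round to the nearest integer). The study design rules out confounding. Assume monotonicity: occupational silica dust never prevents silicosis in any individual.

p₁ = 0.368, p₀ = 0.159.
PN = (p₁ − p₀)/p₁ = (0.368 − 0.159) / 0.368 ≈ 0.56793.
Attributable cases ≈ PN × (exposed cases) = 0.56793 × 2069 ≈ 1175.06.

about 1175 cases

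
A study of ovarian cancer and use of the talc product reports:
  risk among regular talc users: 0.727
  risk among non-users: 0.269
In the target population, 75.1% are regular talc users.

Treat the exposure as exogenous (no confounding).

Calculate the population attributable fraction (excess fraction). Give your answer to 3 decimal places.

Let p₁ = 0.727, p₀ = 0.269.
Overall risk P(Y=1) = π·p₁ + (1−π)·p₀ = 0.751×0.727 + 0.249×0.269 = 0.61296.
Under exogeneity, PAF = [P(Y=1) − p₀] / P(Y=1).
PAF = (0.61296 − 0.269) / 0.61296 ≈ 0.5611

PAF ≈ 0.561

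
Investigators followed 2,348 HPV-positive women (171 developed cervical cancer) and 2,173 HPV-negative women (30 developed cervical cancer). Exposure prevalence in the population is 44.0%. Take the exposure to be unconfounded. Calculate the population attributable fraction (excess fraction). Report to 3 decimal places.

p₁ = P(outcome | exposed) = 171/2348 = 0.072828
p₀ = P(outcome | unexposed) = 30/2173 = 0.013806
Overall risk P(Y=1) = π·p₁ + (1−π)·p₀ = 0.44×0.072828 + 0.56×0.013806 = 0.039776.
Under exogeneity, PAF = [P(Y=1) − p₀] / P(Y=1).
PAF = (0.039776 − 0.013806) / 0.039776 ≈ 0.6529

PAF ≈ 0.653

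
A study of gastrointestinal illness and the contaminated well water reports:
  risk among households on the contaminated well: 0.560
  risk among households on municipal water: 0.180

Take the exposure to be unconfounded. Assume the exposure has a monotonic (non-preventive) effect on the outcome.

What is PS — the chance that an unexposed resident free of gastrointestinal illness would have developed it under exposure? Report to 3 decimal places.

PS ≈ 0.463

Let p₁ = 0.56, p₀ = 0.18.
Under exogeneity and monotonicity, PS = (p₁ − p₀) / (1 − p₀).
PS = (0.56 − 0.18) / (1 − 0.18) = 0.38 / 0.82 ≈ 0.4634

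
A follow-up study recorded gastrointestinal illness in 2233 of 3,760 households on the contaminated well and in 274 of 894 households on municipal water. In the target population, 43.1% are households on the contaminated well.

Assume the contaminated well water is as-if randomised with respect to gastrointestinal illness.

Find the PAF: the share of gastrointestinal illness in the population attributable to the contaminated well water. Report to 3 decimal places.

PAF ≈ 0.288

p₁ = P(outcome | exposed) = 2233/3760 = 0.59388
p₀ = P(outcome | unexposed) = 274/894 = 0.30649
Overall risk P(Y=1) = π·p₁ + (1−π)·p₀ = 0.431×0.59388 + 0.569×0.30649 = 0.43036.
Under exogeneity, PAF = [P(Y=1) − p₀] / P(Y=1).
PAF = (0.43036 − 0.30649) / 0.43036 ≈ 0.2878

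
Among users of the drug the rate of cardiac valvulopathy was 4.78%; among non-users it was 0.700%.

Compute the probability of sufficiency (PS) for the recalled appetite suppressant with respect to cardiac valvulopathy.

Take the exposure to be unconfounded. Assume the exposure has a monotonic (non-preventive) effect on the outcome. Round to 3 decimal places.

p₁ = 0.0478, p₀ = 0.007.
Under exogeneity and monotonicity, PS = (p₁ − p₀) / (1 − p₀).
PS = (0.0478 − 0.007) / (1 − 0.007) = 0.0408 / 0.993 ≈ 0.0411

PS ≈ 0.041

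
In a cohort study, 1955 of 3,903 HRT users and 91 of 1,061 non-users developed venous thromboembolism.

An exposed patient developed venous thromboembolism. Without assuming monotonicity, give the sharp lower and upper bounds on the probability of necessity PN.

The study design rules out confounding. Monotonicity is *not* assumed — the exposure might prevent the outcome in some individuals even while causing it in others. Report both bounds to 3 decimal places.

0.829 ≤ PN ≤ 1.000

p₁ = P(outcome | exposed) = 1955/3903 = 0.5009
p₀ = P(outcome | unexposed) = 91/1061 = 0.085768
Under exogeneity alone the bounds on PN are max{0,(p₁−p₀)/p₁} ≤ PN ≤ min{1,(1−p₀)/p₁}.
  lower = (p₁ − p₀)/p₁ = 0.41513 / 0.5009 ≈ 0.8288
  upper = min{1, (1 − p₀)/p₁} = 0.91423 / 0.5009 ≈ 1.8252 → capped at 1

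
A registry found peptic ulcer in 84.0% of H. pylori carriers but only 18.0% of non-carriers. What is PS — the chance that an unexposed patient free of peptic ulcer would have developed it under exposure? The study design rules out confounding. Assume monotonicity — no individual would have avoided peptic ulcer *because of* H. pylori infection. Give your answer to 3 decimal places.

p₁ = 0.84, p₀ = 0.18.
Under exogeneity and monotonicity, PS = (p₁ − p₀) / (1 − p₀).
PS = (0.84 − 0.18) / (1 − 0.18) = 0.66 / 0.82 ≈ 0.8049

PS ≈ 0.805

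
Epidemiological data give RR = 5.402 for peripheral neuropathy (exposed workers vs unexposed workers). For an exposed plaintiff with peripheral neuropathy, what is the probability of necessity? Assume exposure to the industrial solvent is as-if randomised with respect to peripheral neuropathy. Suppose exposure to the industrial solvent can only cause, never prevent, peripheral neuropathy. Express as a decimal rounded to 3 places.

Under exogeneity and monotonicity, PN = (RR − 1) / RR = 1 − 1/RR.
PN = (5.402 − 1) / 5.402 = 4.402 / 5.402 ≈ 0.8149

PN ≈ 0.815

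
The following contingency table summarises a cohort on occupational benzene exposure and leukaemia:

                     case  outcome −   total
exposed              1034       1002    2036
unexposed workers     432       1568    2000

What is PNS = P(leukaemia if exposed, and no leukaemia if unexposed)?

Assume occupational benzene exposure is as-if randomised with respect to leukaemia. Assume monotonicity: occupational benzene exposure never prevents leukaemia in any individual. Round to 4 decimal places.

PNS ≈ 0.2919

p₁ = P(outcome | exposed) = 1034/2036 = 0.50786
p₀ = P(outcome | unexposed) = 432/2000 = 0.216
Under exogeneity and monotonicity, PNS = p₁ − p₀.
PNS = 0.50786 − 0.216 = 0.29186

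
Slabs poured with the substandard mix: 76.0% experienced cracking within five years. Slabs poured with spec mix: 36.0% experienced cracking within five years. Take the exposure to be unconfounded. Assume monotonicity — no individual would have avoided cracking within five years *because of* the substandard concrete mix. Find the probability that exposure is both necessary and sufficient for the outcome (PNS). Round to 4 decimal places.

p₁ = 0.76, p₀ = 0.36.
Under exogeneity and monotonicity, PNS = p₁ − p₀.
PNS = 0.76 − 0.36 = 0.4

PNS ≈ 0.4000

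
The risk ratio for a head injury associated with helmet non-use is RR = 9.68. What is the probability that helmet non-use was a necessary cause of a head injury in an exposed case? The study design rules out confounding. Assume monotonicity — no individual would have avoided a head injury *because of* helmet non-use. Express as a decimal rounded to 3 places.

PN ≈ 0.897

Under exogeneity and monotonicity, PN = (RR − 1) / RR = 1 − 1/RR.
PN = (9.68 − 1) / 9.68 = 8.68 / 9.68 ≈ 0.8967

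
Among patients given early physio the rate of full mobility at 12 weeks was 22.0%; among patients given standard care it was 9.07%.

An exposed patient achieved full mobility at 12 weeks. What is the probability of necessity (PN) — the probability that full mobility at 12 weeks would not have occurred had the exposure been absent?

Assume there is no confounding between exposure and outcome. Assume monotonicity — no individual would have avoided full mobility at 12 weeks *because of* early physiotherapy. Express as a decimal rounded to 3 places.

PN ≈ 0.588

p₁ = 0.22, p₀ = 0.0907.
Under exogeneity and monotonicity, PN = (p₁ − p₀) / p₁.
PN = (0.22 − 0.0907) / 0.22 = 0.1293 / 0.22 ≈ 0.5877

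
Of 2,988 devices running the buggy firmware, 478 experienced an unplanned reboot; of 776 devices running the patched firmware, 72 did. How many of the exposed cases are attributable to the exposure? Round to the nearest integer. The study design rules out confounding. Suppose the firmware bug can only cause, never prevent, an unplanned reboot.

p₁ = P(outcome | exposed) = 478/2988 = 0.15997
p₀ = P(outcome | unexposed) = 72/776 = 0.092784
PN = (p₁ − p₀)/p₁ = (0.15997 − 0.092784) / 0.15997 ≈ 0.42001.
Attributable cases ≈ PN × (exposed cases) = 0.42001 × 478 ≈ 200.76.

about 201 cases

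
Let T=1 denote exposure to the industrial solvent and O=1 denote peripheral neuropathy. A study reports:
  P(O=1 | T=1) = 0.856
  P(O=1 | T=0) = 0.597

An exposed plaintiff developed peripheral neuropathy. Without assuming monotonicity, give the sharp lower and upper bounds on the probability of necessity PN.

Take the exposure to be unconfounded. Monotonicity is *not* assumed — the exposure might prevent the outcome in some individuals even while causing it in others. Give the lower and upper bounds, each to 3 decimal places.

Let p₁ = 0.856, p₀ = 0.597.
Under exogeneity alone the bounds on PN are max{0,(p₁−p₀)/p₁} ≤ PN ≤ min{1,(1−p₀)/p₁}.
  lower = (p₁ − p₀)/p₁ = 0.259 / 0.856 ≈ 0.3026
  upper = min{1, (1 − p₀)/p₁} = 0.403 / 0.856 ≈ 0.4708

0.303 ≤ PN ≤ 0.471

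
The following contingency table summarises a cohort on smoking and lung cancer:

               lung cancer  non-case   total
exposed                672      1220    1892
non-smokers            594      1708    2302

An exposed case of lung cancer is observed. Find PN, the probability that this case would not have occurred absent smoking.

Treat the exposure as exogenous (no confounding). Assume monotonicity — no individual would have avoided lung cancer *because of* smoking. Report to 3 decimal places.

PN ≈ 0.274

p₁ = P(outcome | exposed) = 672/1892 = 0.35518
p₀ = P(outcome | unexposed) = 594/2302 = 0.25804
Under exogeneity and monotonicity, PN = (p₁ − p₀) / p₁.
PN = (0.35518 − 0.25804) / 0.35518 = 0.097143 / 0.35518 ≈ 0.2735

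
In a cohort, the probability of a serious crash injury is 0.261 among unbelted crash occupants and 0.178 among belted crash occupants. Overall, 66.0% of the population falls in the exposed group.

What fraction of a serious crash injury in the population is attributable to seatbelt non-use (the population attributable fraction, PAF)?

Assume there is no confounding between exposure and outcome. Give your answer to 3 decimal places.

PAF ≈ 0.235

Let p₁ = 0.261, p₀ = 0.178.
Overall risk P(Y=1) = π·p₁ + (1−π)·p₀ = 0.66×0.261 + 0.34×0.178 = 0.23278.
Under exogeneity, PAF = [P(Y=1) − p₀] / P(Y=1).
PAF = (0.23278 − 0.178) / 0.23278 ≈ 0.2353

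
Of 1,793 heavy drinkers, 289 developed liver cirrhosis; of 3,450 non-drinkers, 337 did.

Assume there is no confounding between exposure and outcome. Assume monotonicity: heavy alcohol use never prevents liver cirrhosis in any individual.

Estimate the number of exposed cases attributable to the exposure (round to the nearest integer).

about 114 cases

p₁ = P(outcome | exposed) = 289/1793 = 0.16118
p₀ = P(outcome | unexposed) = 337/3450 = 0.097681
PN = (p₁ − p₀)/p₁ = (0.16118 − 0.097681) / 0.16118 ≈ 0.39397.
Attributable cases ≈ PN × (exposed cases) = 0.39397 × 289 ≈ 113.86.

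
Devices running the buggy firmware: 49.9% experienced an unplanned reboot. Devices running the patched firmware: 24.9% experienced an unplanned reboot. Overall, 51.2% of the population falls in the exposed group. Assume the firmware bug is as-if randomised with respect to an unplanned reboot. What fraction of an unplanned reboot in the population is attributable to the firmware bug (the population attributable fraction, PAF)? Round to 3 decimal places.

PAF ≈ 0.340

p₁ = 0.499, p₀ = 0.249.
Overall risk P(Y=1) = π·p₁ + (1−π)·p₀ = 0.512×0.499 + 0.488×0.249 = 0.377.
Under exogeneity, PAF = [P(Y=1) − p₀] / P(Y=1).
PAF = (0.377 − 0.249) / 0.377 ≈ 0.3395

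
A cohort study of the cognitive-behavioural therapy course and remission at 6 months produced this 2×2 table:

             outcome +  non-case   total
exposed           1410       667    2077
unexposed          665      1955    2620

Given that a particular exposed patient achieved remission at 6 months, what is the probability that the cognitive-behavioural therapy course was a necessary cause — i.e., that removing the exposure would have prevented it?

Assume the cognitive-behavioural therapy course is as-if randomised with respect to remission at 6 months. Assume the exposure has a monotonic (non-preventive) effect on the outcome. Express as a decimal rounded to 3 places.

PN ≈ 0.626

p₁ = P(outcome | exposed) = 1410/2077 = 0.67886
p₀ = P(outcome | unexposed) = 665/2620 = 0.25382
Under exogeneity and monotonicity, PN = (p₁ − p₀)/p₁.
PN = (0.67886 − 0.25382) / 0.67886 ≈ 0.6261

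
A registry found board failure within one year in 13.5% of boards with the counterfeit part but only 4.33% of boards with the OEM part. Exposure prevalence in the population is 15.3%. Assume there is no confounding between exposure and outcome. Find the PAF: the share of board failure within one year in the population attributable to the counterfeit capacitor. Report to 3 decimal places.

PAF ≈ 0.245

p₁ = 0.135, p₀ = 0.0433.
Overall risk P(Y=1) = π·p₁ + (1−π)·p₀ = 0.153×0.135 + 0.847×0.0433 = 0.05733.
Under exogeneity, PAF = [P(Y=1) − p₀] / P(Y=1).
PAF = (0.05733 − 0.0433) / 0.05733 ≈ 0.2447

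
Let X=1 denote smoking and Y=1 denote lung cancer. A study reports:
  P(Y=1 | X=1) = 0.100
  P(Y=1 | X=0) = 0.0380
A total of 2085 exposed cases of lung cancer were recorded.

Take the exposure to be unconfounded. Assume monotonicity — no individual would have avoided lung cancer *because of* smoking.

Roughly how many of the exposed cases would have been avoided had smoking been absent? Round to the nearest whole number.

Let p₁ = 0.1, p₀ = 0.038.
PN = (p₁ − p₀)/p₁ = (0.1 − 0.038) / 0.1 ≈ 0.62000.
Attributable cases ≈ PN × (exposed cases) = 0.62000 × 2085 ≈ 1292.70.

about 1293 cases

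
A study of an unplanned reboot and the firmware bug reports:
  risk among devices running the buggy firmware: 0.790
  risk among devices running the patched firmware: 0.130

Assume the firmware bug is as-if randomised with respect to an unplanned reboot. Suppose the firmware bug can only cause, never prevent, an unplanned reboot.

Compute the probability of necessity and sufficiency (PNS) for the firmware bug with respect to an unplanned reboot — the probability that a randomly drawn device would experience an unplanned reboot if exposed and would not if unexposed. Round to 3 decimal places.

Let p₁ = 0.79, p₀ = 0.13.
Under exogeneity and monotonicity, PNS = p₁ − p₀.
PNS = 0.79 − 0.13 = 0.66

PNS ≈ 0.660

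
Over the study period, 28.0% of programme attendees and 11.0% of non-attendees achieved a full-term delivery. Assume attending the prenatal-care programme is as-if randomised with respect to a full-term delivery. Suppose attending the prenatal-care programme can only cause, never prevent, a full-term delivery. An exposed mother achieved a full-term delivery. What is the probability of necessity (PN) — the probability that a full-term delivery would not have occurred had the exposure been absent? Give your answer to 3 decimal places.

PN ≈ 0.607

p₁ = 0.28, p₀ = 0.11.
Under exogeneity and monotonicity, PN = (p₁ − p₀) / p₁.
PN = (0.28 − 0.11) / 0.28 = 0.17 / 0.28 ≈ 0.6071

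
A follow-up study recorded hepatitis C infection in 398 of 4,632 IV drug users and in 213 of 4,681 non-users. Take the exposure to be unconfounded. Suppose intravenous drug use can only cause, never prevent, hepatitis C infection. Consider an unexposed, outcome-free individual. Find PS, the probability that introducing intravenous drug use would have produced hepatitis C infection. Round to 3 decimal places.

p₁ = P(outcome | exposed) = 398/4632 = 0.085924
p₀ = P(outcome | unexposed) = 213/4681 = 0.045503
Under exogeneity and monotonicity, PS = (p₁ − p₀) / (1 − p₀).
PS = (0.085924 − 0.045503) / (1 − 0.045503) = 0.040421 / 0.9545 ≈ 0.0423

PS ≈ 0.042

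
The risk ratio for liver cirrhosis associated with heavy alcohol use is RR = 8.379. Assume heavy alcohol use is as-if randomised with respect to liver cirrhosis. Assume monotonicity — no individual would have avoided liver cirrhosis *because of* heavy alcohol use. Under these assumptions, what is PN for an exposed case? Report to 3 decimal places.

PN ≈ 0.881

Under exogeneity and monotonicity, PN = (RR − 1) / RR = 1 − 1/RR.
PN = (8.379 − 1) / 8.379 = 7.379 / 8.379 ≈ 0.8807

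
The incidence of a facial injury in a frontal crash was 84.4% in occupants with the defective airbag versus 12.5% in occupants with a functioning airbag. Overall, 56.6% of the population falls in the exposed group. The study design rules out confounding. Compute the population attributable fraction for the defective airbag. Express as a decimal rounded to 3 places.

p₁ = 0.844, p₀ = 0.125.
Overall risk P(Y=1) = π·p₁ + (1−π)·p₀ = 0.566×0.844 + 0.434×0.125 = 0.53195.
Under exogeneity, PAF = [P(Y=1) − p₀] / P(Y=1).
PAF = (0.53195 − 0.125) / 0.53195 ≈ 0.7650

PAF ≈ 0.765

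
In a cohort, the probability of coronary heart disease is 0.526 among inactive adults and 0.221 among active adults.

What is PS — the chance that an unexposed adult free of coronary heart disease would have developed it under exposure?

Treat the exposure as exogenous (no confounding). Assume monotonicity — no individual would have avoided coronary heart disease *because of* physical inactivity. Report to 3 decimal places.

PS ≈ 0.392

Let p₁ = 0.526, p₀ = 0.221.
Under exogeneity and monotonicity, PS = (p₁ − p₀) / (1 − p₀).
PS = (0.526 − 0.221) / (1 − 0.221) = 0.305 / 0.779 ≈ 0.3915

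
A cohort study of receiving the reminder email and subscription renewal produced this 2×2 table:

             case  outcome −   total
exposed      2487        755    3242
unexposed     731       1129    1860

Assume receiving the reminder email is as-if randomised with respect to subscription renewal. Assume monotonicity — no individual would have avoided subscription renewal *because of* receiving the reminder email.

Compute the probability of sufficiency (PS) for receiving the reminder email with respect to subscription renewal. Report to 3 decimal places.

PS ≈ 0.616

p₁ = P(outcome | exposed) = 2487/3242 = 0.76712
p₀ = P(outcome | unexposed) = 731/1860 = 0.39301
Under exogeneity and monotonicity, PS = (p₁ − p₀)/(1 − p₀).
PS = (0.76712 − 0.39301) / 0.60699 ≈ 0.6163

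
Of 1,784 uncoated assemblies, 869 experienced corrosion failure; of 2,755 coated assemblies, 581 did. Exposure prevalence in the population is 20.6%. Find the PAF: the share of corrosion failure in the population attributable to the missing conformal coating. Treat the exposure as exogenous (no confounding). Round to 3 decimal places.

p₁ = P(outcome | exposed) = 869/1784 = 0.48711
p₀ = P(outcome | unexposed) = 581/2755 = 0.21089
Overall risk P(Y=1) = π·p₁ + (1−π)·p₀ = 0.206×0.48711 + 0.794×0.21089 = 0.26779.
Under exogeneity, PAF = [P(Y=1) − p₀] / P(Y=1).
PAF = (0.26779 − 0.21089) / 0.26779 ≈ 0.2125

PAF ≈ 0.212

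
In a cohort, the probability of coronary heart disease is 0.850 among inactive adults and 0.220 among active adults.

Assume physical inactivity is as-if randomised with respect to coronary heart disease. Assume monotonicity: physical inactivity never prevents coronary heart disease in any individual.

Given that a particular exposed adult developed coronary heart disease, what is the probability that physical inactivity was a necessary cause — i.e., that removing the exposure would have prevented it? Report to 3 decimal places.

PN ≈ 0.741

Let p₁ = 0.85, p₀ = 0.22.
Under exogeneity and monotonicity, PN = (p₁ − p₀) / p₁.
PN = (0.85 − 0.22) / 0.85 = 0.63 / 0.85 ≈ 0.7412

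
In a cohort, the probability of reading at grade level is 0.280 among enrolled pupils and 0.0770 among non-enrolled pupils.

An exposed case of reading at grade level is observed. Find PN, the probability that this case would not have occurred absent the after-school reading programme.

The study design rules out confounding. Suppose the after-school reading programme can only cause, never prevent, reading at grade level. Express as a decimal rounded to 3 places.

PN ≈ 0.725

Let p₁ = 0.28, p₀ = 0.077.
Under exogeneity and monotonicity, PN = (p₁ − p₀) / p₁.
PN = (0.28 − 0.077) / 0.28 = 0.203 / 0.28 ≈ 0.7250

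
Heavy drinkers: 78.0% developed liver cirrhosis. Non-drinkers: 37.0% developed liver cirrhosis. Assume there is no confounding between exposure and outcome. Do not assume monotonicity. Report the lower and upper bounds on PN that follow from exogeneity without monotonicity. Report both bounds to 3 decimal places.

p₁ = 0.78, p₀ = 0.37.
Under exogeneity alone the bounds on PN are max{0,(p₁−p₀)/p₁} ≤ PN ≤ min{1,(1−p₀)/p₁}.
  lower = (p₁ − p₀)/p₁ = 0.41 / 0.78 ≈ 0.5256
  upper = min{1, (1 − p₀)/p₁} = 0.63 / 0.78 ≈ 0.8077

0.526 ≤ PN ≤ 0.808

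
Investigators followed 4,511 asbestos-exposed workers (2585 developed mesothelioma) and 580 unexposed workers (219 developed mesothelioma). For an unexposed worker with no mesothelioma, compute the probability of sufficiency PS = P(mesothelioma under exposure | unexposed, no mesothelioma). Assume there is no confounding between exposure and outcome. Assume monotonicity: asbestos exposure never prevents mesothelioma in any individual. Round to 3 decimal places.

PS ≈ 0.314

p₁ = P(outcome | exposed) = 2585/4511 = 0.57304
p₀ = P(outcome | unexposed) = 219/580 = 0.37759
Under exogeneity and monotonicity, PS = (p₁ − p₀) / (1 − p₀).
PS = (0.57304 − 0.37759) / (1 − 0.37759) = 0.19546 / 0.62241 ≈ 0.3140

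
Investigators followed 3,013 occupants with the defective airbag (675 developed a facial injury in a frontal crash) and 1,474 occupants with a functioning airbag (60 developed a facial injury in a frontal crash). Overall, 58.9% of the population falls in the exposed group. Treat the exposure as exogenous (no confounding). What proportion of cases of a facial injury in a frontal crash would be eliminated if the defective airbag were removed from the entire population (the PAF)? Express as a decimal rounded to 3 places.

PAF ≈ 0.726

p₁ = P(outcome | exposed) = 675/3013 = 0.22403
p₀ = P(outcome | unexposed) = 60/1474 = 0.040706
Overall risk P(Y=1) = π·p₁ + (1−π)·p₀ = 0.589×0.22403 + 0.411×0.040706 = 0.14868.
Under exogeneity, PAF = [P(Y=1) − p₀] / P(Y=1).
PAF = (0.14868 − 0.040706) / 0.14868 ≈ 0.7262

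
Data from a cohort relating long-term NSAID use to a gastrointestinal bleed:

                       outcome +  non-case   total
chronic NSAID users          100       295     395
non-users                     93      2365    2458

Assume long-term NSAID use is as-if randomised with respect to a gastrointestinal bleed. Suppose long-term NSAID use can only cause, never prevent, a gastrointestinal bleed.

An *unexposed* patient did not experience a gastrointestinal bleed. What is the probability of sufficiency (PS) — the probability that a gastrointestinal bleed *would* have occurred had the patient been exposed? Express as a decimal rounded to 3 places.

p₁ = P(outcome | exposed) = 100/395 = 0.25316
p₀ = P(outcome | unexposed) = 93/2458 = 0.037836
Under exogeneity and monotonicity, PS = (p₁ − p₀)/(1 − p₀).
PS = (0.25316 − 0.037836) / 0.96216 ≈ 0.2238

PS ≈ 0.224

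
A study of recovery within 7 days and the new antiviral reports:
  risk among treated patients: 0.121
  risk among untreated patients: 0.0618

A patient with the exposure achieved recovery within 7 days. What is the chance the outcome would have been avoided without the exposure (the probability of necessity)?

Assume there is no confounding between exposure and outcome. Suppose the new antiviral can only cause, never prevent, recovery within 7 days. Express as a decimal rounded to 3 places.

PN ≈ 0.489

Let p₁ = 0.121, p₀ = 0.0618.
Under exogeneity and monotonicity, PN = (p₁ − p₀) / p₁.
PN = (0.121 − 0.0618) / 0.121 = 0.0592 / 0.121 ≈ 0.4893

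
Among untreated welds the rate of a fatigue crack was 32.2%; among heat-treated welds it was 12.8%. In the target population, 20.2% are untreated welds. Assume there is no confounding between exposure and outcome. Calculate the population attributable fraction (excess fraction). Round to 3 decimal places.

p₁ = 0.322, p₀ = 0.128.
Overall risk P(Y=1) = π·p₁ + (1−π)·p₀ = 0.202×0.322 + 0.798×0.128 = 0.16719.
Under exogeneity, PAF = [P(Y=1) − p₀] / P(Y=1).
PAF = (0.16719 − 0.128) / 0.16719 ≈ 0.2344

PAF ≈ 0.234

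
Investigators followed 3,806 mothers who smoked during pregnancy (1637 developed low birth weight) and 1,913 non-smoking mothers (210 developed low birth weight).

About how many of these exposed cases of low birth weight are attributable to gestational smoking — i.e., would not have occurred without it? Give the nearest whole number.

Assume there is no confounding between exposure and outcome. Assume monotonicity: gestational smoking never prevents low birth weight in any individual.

about 1219 cases

p₁ = P(outcome | exposed) = 1637/3806 = 0.43011
p₀ = P(outcome | unexposed) = 210/1913 = 0.10978
PN = (p₁ − p₀)/p₁ = (0.43011 − 0.10978) / 0.43011 ≈ 0.74477.
Attributable cases ≈ PN × (exposed cases) = 0.74477 × 1637 ≈ 1219.20.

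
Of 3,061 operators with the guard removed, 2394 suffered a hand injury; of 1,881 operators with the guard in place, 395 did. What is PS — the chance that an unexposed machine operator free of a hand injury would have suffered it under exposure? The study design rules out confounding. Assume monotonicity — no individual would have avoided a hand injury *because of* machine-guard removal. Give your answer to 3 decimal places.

PS ≈ 0.724

p₁ = P(outcome | exposed) = 2394/3061 = 0.7821
p₀ = P(outcome | unexposed) = 395/1881 = 0.20999
Under exogeneity and monotonicity, PS = (p₁ − p₀) / (1 − p₀).
PS = (0.7821 − 0.20999) / (1 − 0.20999) = 0.5721 / 0.79001 ≈ 0.7242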